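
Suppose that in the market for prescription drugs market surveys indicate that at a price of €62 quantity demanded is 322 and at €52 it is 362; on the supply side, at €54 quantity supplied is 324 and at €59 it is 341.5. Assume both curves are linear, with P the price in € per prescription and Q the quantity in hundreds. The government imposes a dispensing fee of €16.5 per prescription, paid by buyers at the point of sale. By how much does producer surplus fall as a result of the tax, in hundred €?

Producer surplus falls by €2838.88 hundred.

Demand slope: (362 − 322)/(52 − 62) = -4, so Qd = 570 − 4P.
Supply slope: (341.5 − 324)/(59 − 54) = 3.5, so Qs = 3.5P + 135.
Without the tax, 570 − 4P = 3.5P + 135 gives 7.5P = 435, so P* = €58 and Q* = 338.
With the tax collected from buyers, demand (in seller-price terms) shifts: Qd = 570 − 4(P + 16.5).
New equilibrium: buyers pay €65.7, suppliers receive €49.2, Q = 307.2. (Wedge: Pb − Ps = 16.5.)
ΔPS is the trapezoid between Q = 307.2 and Q = 338 of height €8.8: ½ · (338 + 307.2) · 8.8 = €2838.88.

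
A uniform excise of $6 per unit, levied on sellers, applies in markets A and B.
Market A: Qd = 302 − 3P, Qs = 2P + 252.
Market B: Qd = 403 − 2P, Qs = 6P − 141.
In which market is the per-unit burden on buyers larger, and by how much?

Market B, by $2.1.

Market A: pre-tax P* = $10, Q* = 272; post-tax Q = 264.8; per-unit burden on buyers = $2.4.
Market B: pre-tax P* = $68, Q* = 267; post-tax Q = 258; per-unit burden on buyers = $4.5.
Difference: $2.4 vs $4.5 → market B is larger by $2.1.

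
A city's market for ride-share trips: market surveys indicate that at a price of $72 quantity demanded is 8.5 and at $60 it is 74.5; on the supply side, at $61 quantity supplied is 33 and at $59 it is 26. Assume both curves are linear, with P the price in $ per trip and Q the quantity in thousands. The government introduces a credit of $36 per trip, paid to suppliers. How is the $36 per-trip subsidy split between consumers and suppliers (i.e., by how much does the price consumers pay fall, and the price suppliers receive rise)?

Consumers gain $14 per trip; suppliers gain $22 per trip.

Demand slope: (74.5 − 8.5)/(60 − 72) = -5.5, so Qd = 404.5 − 5.5P.
Supply slope: (26 − 33)/(59 − 61) = 3.5, so Qs = 3.5P − 180.5.
Without the subsidy, 404.5 − 5.5P = 3.5P − 180.5 gives 9P = 585, so P* = $65 and Q* = 47.
With a per-unit subsidy paid to suppliers, each receives P + 36 per unit sold, so supply becomes Qs = 3.5(P + 36) − 180.5.
Solving gives Q = 124 with consumers paying $51 and suppliers receiving $87 (the $36 wedge).
Gain to consumers: $14; to suppliers: $22. (They sum to $36.)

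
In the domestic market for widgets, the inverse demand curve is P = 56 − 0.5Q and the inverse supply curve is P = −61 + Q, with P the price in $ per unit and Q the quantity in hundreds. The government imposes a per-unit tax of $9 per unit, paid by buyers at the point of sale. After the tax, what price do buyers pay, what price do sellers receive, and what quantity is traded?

Buyers pay $20; sellers receive $11; quantity = 72.

Inverting to Q(P) form: Qd = 112 − 2P; Qs = P + 61.
Before the tax: set 112 − 2P = P + 61 → P* = $17, Q* = 78.
With the tax collected from buyers, demand (in seller-price terms) shifts: Qd = 112 − 2(P + 9).
New equilibrium: buyers pay $20, sellers receive $11, Q = 72. (Wedge: Pb − Ps = 9.)
The less price-elastic side of the market bears the larger share of a per-unit tax.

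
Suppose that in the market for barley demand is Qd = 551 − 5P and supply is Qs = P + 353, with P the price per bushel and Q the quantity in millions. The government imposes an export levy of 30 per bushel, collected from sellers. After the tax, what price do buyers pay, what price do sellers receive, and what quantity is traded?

Buyers pay 38; sellers receive 8; quantity = 361.

Before the tax: set 551 − 5P = P + 353 → P* = 33, Q* = 386.
With the tax collected from sellers, supply shifts: Qs = (P − 30) + 353.
New equilibrium: buyers pay 38, sellers receive 8, Q = 361. (Wedge: Pb − Ps = 30.)
The less price-elastic side of the market bears the larger share of a per-unit tax.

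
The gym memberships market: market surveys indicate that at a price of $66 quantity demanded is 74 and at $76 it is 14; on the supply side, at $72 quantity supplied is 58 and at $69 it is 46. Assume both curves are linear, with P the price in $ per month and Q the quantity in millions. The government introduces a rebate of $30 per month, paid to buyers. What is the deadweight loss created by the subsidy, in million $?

Deadweight loss = $1080 million.

Demand slope: (14 − 74)/(76 − 66) = -6, so Qd = 470 − 6P.
Supply slope: (46 − 58)/(69 − 72) = 4, so Qs = 4P − 230.
Before the subsidy: set 470 − 6P = 4P − 230 → P* = $70, Q* = 50.
With a per-unit subsidy paid to buyers, each effectively pays P − 30, so demand becomes Qd = 470 − 6(P − 30).
Solving gives Q = 122 with buyers paying $58 and sellers receiving $88 (the $30 wedge).
Quantity rises by |ΔQ| = |50 − 122| = 72.
DWL = ½ · t · |ΔQ| = ½ · 30 · 72 = $1080.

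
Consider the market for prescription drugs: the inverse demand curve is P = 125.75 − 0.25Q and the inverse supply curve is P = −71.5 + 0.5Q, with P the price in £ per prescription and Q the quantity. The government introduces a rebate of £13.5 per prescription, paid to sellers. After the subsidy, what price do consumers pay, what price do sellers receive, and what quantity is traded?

Inverting to Q(P) form: Qd = 503 − 4P; Qs = 2P + 143.
Before the subsidy: set 503 − 4P = 2P + 143 → P* = £60, Q* = 263.
With a per-unit subsidy paid to sellers, each receives P + 13.5 per unit sold, so supply becomes Qs = 2(P + 13.5) + 143.
New equilibrium: consumers pay £55.5, sellers receive £69, Q = 281. (Wedge: Pb − Ps = −13.5.)

Consumers pay £55.5; sellers receive £69; quantity = 281.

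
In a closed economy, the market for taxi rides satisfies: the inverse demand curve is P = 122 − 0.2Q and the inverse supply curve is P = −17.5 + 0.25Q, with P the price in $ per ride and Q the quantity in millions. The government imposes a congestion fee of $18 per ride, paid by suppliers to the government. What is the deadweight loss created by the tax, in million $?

Deadweight loss = $360 million.

Rewrite in direct form: Qd = 610 − 5P and Qs = 4P + 70.
Before the tax: set 610 − 5P = 4P + 70 → P* = $60, Q* = 310.
With the tax collected from suppliers, supply shifts: Qs = 4(P − 18) + 70.
Solving gives Q = 270 with buyers paying $68 and suppliers receiving $50 (the $18 wedge).
Quantity falls by |ΔQ| = |310 − 270| = 40.
DWL = ½ · t · |ΔQ| = ½ · 18 · 40 = $360.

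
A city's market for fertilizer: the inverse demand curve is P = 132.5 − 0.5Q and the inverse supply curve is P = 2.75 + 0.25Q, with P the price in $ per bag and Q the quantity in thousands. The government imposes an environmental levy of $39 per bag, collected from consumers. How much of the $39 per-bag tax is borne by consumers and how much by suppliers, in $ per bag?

Rewrite in direct form: Qd = 265 − 2P and Qs = 4P − 11.
Without the tax, 265 − 2P = 4P − 11 gives 6P = 276, so P* = $46 and Q* = 173.
With the tax collected from consumers, demand (in seller-price terms) shifts: Qd = 265 − 2(P + 39).
New equilibrium: consumers pay $72, suppliers receive $33, Q = 121. (Wedge: Pb − Ps = 39.)
Burden on consumers: $26; on suppliers: $13. (They sum to $39.)

Consumers bear $26 per bag; suppliers bear $13 per bag.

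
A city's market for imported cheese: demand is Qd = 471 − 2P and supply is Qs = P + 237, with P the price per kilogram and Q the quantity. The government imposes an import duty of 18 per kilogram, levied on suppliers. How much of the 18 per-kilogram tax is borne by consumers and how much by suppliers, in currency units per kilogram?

Consumers bear 6 per kilogram; suppliers bear 12 per kilogram.

Without the tax, 471 − 2P = P + 237 gives 3P = 234, so P* = 78 and Q* = 315.
With the tax collected from suppliers, supply shifts: Qs = (P − 18) + 237.
New equilibrium: consumers pay 84, suppliers receive 66, Q = 303. (Wedge: Pb − Ps = 18.)
Burden on consumers: 6; on suppliers: 12. (They sum to 18.)
The less price-elastic side of the market bears the larger share of a per-unit tax.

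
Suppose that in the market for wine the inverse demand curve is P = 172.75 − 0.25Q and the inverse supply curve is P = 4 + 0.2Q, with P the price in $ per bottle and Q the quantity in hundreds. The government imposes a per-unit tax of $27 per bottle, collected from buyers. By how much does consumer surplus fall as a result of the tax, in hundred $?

Consumer surplus falls by $5175 hundred.

Rewrite in direct form: Qd = 691 − 4P and Qs = 5P − 20.
Before the tax: set 691 − 4P = 5P − 20 → P* = $79, Q* = 375.
With the tax collected from buyers, demand (in seller-price terms) shifts: Qd = 691 − 4(P + 27).
New equilibrium: buyers pay $94, producers receive $67, Q = 315. (Wedge: Pb − Ps = 27.)
ΔCS is the trapezoid between Q = 315 and Q = 375 of height $15: ½ · (375 + 315) · 15 = $5175.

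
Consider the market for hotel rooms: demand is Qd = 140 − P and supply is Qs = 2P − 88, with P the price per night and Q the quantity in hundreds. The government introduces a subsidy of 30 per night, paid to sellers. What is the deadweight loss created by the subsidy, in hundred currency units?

Before the subsidy: set 140 − P = 2P − 88 → P* = 76, Q* = 64.
With a per-unit subsidy paid to sellers, each receives P + 30 per unit sold, so supply becomes Qs = 2(P + 30) − 88.
New equilibrium: buyers pay 56, sellers receive 86, Q = 84. (Wedge: Pb − Ps = −30.)
Quantity rises by |ΔQ| = |64 − 84| = 20.
DWL = ½ · t · |ΔQ| = ½ · 30 · 20 = 300.

Deadweight loss = 300 hundred.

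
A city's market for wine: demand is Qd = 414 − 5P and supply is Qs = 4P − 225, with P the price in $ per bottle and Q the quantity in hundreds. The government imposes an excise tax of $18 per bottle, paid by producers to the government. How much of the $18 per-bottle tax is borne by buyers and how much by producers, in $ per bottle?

Buyers bear $8 per bottle; producers bear $10 per bottle.

Before the tax: set 414 − 5P = 4P − 225 → P* = $71, Q* = 59.
With the tax collected from producers, supply shifts: Qs = 4(P − 18) − 225.
New equilibrium: buyers pay $79, producers receive $61, Q = 19. (Wedge: Pb − Ps = 18.)
Burden on buyers: $8; on producers: $10. (They sum to $18.)
The less price-elastic side of the market bears the larger share of a per-unit tax.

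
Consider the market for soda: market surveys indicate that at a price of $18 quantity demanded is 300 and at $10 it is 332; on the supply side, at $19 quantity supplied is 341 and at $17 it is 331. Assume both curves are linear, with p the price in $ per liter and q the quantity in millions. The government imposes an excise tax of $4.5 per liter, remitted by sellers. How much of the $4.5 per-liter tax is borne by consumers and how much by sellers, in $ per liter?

Demand slope: (332 − 300)/(10 − 18) = -4, so qd = 372 − 4p.
Supply slope: (331 − 341)/(17 − 19) = 5, so qs = 5p + 246.
Before the tax: set 372 − 4p = 5p + 246 → p* = $14, q* = 316.
With the tax collected from sellers, supply shifts: qs = 5(p − 4.5) + 246.
New equilibrium: consumers pay $16.5, sellers receive $12, q = 306. (Wedge: pb − ps = 4.5.)
Burden on consumers: $2.5; on sellers: $2. (They sum to $4.5.)
The less price-elastic side of the market bears the larger share of a per-unit tax.

Consumers bear $2.5 per liter; sellers bear $2 per liter.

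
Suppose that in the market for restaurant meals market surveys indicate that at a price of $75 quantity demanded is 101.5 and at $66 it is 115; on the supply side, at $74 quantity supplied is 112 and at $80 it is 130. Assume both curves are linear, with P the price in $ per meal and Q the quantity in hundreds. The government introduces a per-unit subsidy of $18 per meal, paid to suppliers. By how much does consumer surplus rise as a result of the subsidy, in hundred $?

Demand slope: (115 − 101.5)/(66 − 75) = -1.5, so Qd = 214 − 1.5P.
Supply slope: (130 − 112)/(80 − 74) = 3, so Qs = 3P − 110.
Before the subsidy: set 214 − 1.5P = 3P − 110 → P* = $72, Q* = 106.
With a per-unit subsidy paid to suppliers, each receives P + 18 per unit sold, so supply becomes Qs = 3(P + 18) − 110.
Solving gives Q = 124 with consumers paying $60 and suppliers receiving $78 (the $18 wedge).
ΔCS is the trapezoid between Q = 124 and Q = 106 of height $12: ½ · (106 + 124) · 12 = $1380.

Consumer surplus rises by $1380 hundred.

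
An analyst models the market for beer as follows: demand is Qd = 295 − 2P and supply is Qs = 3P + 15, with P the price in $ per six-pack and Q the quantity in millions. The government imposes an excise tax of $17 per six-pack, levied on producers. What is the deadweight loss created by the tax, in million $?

Deadweight loss = $173.4 million.

Before the tax: set 295 − 2P = 3P + 15 → P* = $56, Q* = 183.
With the tax collected from producers, supply shifts: Qs = 3(P − 17) + 15.
New equilibrium: consumers pay $66.2, producers receive $49.2, Q = 162.6. (Wedge: Pb − Ps = 17.)
Quantity falls by |ΔQ| = |183 − 162.6| = 20.4.
DWL = ½ · t · |ΔQ| = ½ · 17 · 20.4 = $173.4.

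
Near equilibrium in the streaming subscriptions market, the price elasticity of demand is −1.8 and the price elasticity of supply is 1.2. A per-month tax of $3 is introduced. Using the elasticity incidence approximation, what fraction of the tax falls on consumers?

Consumers' share ≈ 0.4.

Incidence ratio: consumers' share ≈ εs / (εs + |εd|) = 1.2 / (1.2 + 1.8) = 0.4.
Supply is the less elastic side, so consumers bear the smaller share.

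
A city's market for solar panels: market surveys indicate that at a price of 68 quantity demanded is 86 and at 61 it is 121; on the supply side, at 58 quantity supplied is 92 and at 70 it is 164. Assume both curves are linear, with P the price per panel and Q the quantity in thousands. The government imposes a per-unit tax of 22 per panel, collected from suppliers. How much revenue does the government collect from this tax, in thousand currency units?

Tax revenue = 1232 thousand.

Demand slope: (121 − 86)/(61 − 68) = -5, so Qd = 426 − 5P.
Supply slope: (164 − 92)/(70 − 58) = 6, so Qs = 6P − 256.
Before the tax: set 426 − 5P = 6P − 256 → P* = 62, Q* = 116.
With the tax collected from suppliers, supply shifts: Qs = 6(P − 22) − 256.
New equilibrium: buyers pay 74, suppliers receive 52, Q = 56. (Wedge: Pb − Ps = 22.)
Revenue = t · Q = 22 · 56 = 1232.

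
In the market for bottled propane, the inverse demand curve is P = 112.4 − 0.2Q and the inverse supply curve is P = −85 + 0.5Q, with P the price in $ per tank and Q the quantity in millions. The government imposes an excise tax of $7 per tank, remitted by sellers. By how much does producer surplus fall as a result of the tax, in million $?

Rewrite in direct form: Qd = 562 − 5P and Qs = 2P + 170.
Without the tax, 562 − 5P = 2P + 170 gives 7P = 392, so P* = $56 and Q* = 282.
With the tax collected from sellers, supply shifts: Qs = 2(P − 7) + 170.
New equilibrium: consumers pay $58, sellers receive $51, Q = 272. (Wedge: Pb − Ps = 7.)
ΔPS is the trapezoid between Q = 272 and Q = 282 of height $5: ½ · (282 + 272) · 5 = $1385.

Producer surplus falls by $1385 million.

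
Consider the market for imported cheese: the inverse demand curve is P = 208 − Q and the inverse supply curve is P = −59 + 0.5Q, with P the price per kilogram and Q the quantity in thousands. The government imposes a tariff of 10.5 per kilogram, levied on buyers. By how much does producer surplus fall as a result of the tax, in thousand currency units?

Producer surplus falls by 610.75 thousand.

Inverting to Q(P) form: Qd = 208 − P; Qs = 2P + 118.
Before the tax: set 208 − P = 2P + 118 → P* = 30, Q* = 178.
With the tax collected from buyers, demand (in seller-price terms) shifts: Qd = 208 − (P + 10.5).
New equilibrium: buyers pay 37, producers receive 26.5, Q = 171. (Wedge: Pb − Ps = 10.5.)
ΔPS is the trapezoid between Q = 171 and Q = 178 of height 3.5: ½ · (178 + 171) · 3.5 = 610.75.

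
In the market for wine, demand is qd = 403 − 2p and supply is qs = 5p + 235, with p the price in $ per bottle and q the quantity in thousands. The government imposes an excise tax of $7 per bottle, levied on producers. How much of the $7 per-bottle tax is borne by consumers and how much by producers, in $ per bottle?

Consumers bear $5 per bottle; producers bear $2 per bottle.

Before the tax: set 403 − 2p = 5p + 235 → p* = $24, q* = 355.
With the tax collected from producers, supply shifts: qs = 5(p − 7) + 235.
Solving gives q = 345 with consumers paying $29 and producers receiving $22 (the $7 wedge).
Burden on consumers: $5; on producers: $2. (They sum to $7.)
The less price-elastic side of the market bears the larger share of a per-unit tax.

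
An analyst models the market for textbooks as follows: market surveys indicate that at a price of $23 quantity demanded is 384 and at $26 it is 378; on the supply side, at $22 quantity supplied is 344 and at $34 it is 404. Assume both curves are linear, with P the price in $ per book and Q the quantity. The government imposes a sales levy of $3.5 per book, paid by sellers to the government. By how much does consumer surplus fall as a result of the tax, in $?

Consumer surplus falls by $928.75.

Demand slope: (378 − 384)/(26 − 23) = -2, so Qd = 430 − 2P.
Supply slope: (404 − 344)/(34 − 22) = 5, so Qs = 5P + 234.
Without the tax, 430 − 2P = 5P + 234 gives 7P = 196, so P* = $28 and Q* = 374.
With the tax collected from sellers, supply shifts: Qs = 5(P − 3.5) + 234.
Solving gives Q = 369 with consumers paying $30.5 and sellers receiving $27 (the $3.5 wedge).
ΔCS is the trapezoid between Q = 369 and Q = 374 of height $2.5: ½ · (374 + 369) · 2.5 = $928.75.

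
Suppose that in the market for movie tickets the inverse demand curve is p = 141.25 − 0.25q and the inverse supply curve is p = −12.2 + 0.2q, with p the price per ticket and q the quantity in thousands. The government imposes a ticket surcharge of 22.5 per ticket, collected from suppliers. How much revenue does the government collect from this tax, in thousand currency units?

Rewrite in direct form: qd = 565 − 4p and qs = 5p + 61.
Before the tax: set 565 − 4p = 5p + 61 → p* = 56, q* = 341.
With the tax collected from suppliers, supply shifts: qs = 5(p − 22.5) + 61.
Solving gives q = 291 with consumers paying 68.5 and suppliers receiving 46 (the 22.5 wedge).
Revenue = t · Q = 22.5 · 291 = 6547.5.

Tax revenue = 6547.5 thousand.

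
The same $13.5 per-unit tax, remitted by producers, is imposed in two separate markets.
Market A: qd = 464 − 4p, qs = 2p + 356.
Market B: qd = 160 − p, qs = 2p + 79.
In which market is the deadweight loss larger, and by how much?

Market A: pre-tax p* = $18, q* = 392; post-tax q = 374; deadweight loss = $121.5.
Market B: pre-tax p* = $27, q* = 133; post-tax q = 124; deadweight loss = $60.75.
Difference: $121.5 vs $60.75 → market A is larger by $60.75.

Market A, by $60.75.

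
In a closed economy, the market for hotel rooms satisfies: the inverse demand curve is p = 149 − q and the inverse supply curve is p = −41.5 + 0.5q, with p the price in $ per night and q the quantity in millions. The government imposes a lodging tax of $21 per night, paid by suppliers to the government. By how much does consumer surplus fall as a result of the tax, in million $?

Rewrite in direct form: qd = 149 − p and qs = 2p + 83.
Before the tax: set 149 − p = 2p + 83 → p* = $22, q* = 127.
With the tax collected from suppliers, supply shifts: qs = 2(p − 21) + 83.
Solving gives q = 113 with buyers paying $36 and suppliers receiving $15 (the $21 wedge).
ΔCS is the trapezoid between Q = 113 and Q = 127 of height $14: ½ · (127 + 113) · 14 = $1680.

Consumer surplus falls by $1680 million.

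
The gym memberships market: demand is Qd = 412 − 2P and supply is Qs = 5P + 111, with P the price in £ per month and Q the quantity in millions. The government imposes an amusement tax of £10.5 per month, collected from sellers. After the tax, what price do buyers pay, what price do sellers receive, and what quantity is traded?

Buyers pay £50.5; sellers receive £40; quantity = 311.

Before the tax: set 412 − 2P = 5P + 111 → P* = £43, Q* = 326.
With the tax collected from sellers, supply shifts: Qs = 5(P − 10.5) + 111.
Solving gives Q = 311 with buyers paying £50.5 and sellers receiving £40 (the £10.5 wedge).
The less price-elastic side of the market bears the larger share of a per-unit tax.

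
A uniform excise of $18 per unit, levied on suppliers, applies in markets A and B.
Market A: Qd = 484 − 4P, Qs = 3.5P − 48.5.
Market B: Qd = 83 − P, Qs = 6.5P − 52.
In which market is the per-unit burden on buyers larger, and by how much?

Market A: pre-tax P* = $71, Q* = 200; post-tax Q = 166.4; per-unit burden on buyers = $8.4.
Market B: pre-tax P* = $18, Q* = 65; post-tax Q = 49.4; per-unit burden on buyers = $15.6.
Difference: $8.4 vs $15.6 → market B is larger by $7.2.

Market B, by $7.2.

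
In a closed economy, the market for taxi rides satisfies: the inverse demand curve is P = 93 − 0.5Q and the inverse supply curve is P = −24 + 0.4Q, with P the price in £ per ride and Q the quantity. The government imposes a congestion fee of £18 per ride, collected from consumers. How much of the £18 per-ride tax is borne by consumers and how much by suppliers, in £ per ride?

Consumers bear £10 per ride; suppliers bear £8 per ride.

Rewrite in direct form: Qd = 186 − 2P and Qs = 2.5P + 60.
Without the tax, 186 − 2P = 2.5P + 60 gives 4.5P = 126, so P* = £28 and Q* = 130.
With the tax collected from consumers, demand (in seller-price terms) shifts: Qd = 186 − 2(P + 18).
Solving gives Q = 110 with consumers paying £38 and suppliers receiving £20 (the £18 wedge).
Burden on consumers: £10; on suppliers: £8. (They sum to £18.)
The less price-elastic side of the market bears the larger share of a per-unit tax.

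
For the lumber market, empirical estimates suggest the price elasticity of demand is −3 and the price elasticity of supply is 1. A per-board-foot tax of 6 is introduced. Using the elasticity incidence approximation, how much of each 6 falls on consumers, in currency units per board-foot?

Consumers bear ≈ 1.5 per board-foot.

Incidence ratio: consumers' share ≈ εs / (εs + |εd|) = 1 / (1 + 3) = 0.25.
So consumers bear ≈ 0.25 × 6 = 1.5; sellers bear 4.5.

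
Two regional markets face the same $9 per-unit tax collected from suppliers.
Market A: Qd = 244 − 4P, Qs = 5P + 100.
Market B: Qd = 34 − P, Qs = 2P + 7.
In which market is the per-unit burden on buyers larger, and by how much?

Market A: pre-tax P* = $16, Q* = 180; post-tax Q = 160; per-unit burden on buyers = $5.
Market B: pre-tax P* = $9, Q* = 25; post-tax Q = 19; per-unit burden on buyers = $6.
Difference: $5 vs $6 → market B is larger by $1.

Market B, by $1.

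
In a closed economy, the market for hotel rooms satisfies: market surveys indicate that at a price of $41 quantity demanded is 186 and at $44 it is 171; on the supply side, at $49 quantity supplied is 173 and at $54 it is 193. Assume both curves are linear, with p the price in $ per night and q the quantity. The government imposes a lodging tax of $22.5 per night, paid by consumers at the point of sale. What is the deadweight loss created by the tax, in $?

Demand slope: (171 − 186)/(44 − 41) = -5, so qd = 391 − 5p.
Supply slope: (193 − 173)/(54 − 49) = 4, so qs = 4p − 23.
Without the tax, 391 − 5p = 4p − 23 gives 9p = 414, so p* = $46 and q* = 161.
With the tax collected from consumers, demand (in seller-price terms) shifts: qd = 391 − 5(p + 22.5).
New equilibrium: consumers pay $56, producers receive $33.5, q = 111. (Wedge: pb − ps = 22.5.)
Quantity falls by |ΔQ| = |161 − 111| = 50.
DWL = ½ · t · |ΔQ| = ½ · 22.5 · 50 = $562.5.

Deadweight loss = $562.5.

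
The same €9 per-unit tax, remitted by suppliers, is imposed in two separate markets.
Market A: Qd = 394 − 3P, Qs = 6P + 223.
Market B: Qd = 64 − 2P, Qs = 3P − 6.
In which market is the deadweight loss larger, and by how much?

Market A, by €32.4.

Market A: pre-tax P* = €19, Q* = 337; post-tax Q = 319; deadweight loss = €81.
Market B: pre-tax P* = €14, Q* = 36; post-tax Q = 25.2; deadweight loss = €48.6.
Difference: €81 vs €48.6 → market A is larger by €32.4.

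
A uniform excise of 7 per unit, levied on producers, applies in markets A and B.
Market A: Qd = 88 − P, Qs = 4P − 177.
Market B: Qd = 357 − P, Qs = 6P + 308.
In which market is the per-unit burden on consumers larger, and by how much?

Market A: pre-tax P* = 53, Q* = 35; post-tax Q = 29.4; per-unit burden on consumers = 5.6.
Market B: pre-tax P* = 7, Q* = 350; post-tax Q = 344; per-unit burden on consumers = 6.
Difference: 5.6 vs 6 → market B is larger by 0.4.

Market B, by 0.4.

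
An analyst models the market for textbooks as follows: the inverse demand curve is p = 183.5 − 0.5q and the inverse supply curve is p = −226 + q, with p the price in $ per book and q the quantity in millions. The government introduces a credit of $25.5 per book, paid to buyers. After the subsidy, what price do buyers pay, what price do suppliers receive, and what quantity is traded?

Buyers pay $38.5; suppliers receive $64; quantity = 290.

Inverting to q(p) form: qd = 367 − 2p; qs = p + 226.
Before the subsidy: set 367 − 2p = p + 226 → p* = $47, q* = 273.
With a per-unit subsidy paid to buyers, each effectively pays p − 25.5, so demand becomes qd = 367 − 2(p − 25.5).
New equilibrium: buyers pay $38.5, suppliers receive $64, q = 290. (Wedge: pb − ps = −25.5.)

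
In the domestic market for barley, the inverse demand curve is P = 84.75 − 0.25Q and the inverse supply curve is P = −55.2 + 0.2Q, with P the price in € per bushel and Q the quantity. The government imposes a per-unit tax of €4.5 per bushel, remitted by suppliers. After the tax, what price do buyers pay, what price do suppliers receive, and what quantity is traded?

Inverting to Q(P) form: Qd = 339 − 4P; Qs = 5P + 276.
Before the tax: set 339 − 4P = 5P + 276 → P* = €7, Q* = 311.
With the tax collected from suppliers, supply shifts: Qs = 5(P − 4.5) + 276.
Solving gives Q = 301 with buyers paying €9.5 and suppliers receiving €5 (the €4.5 wedge).
The less price-elastic side of the market bears the larger share of a per-unit tax.

Buyers pay €9.5; suppliers receive €5; quantity = 301.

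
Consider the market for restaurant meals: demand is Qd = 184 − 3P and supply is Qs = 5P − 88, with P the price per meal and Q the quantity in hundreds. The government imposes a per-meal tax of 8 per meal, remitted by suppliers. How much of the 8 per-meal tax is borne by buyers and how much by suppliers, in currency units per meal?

Without the tax, 184 − 3P = 5P − 88 gives 8P = 272, so P* = 34 and Q* = 82.
With the tax collected from suppliers, supply shifts: Qs = 5(P − 8) − 88.
New equilibrium: buyers pay 39, suppliers receive 31, Q = 67. (Wedge: Pb − Ps = 8.)
Burden on buyers: 5; on suppliers: 3. (They sum to 8.)
The less price-elastic side of the market bears the larger share of a per-unit tax.

Buyers bear 5 per meal; suppliers bear 3 per meal.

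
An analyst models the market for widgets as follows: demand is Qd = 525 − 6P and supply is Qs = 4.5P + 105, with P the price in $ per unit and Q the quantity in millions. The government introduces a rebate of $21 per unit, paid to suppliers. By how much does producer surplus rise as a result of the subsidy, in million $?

Before the subsidy: set 525 − 6P = 4.5P + 105 → P* = $40, Q* = 285.
With a per-unit subsidy paid to suppliers, each receives P + 21 per unit sold, so supply becomes Qs = 4.5(P + 21) + 105.
Solving gives Q = 339 with buyers paying $31 and suppliers receiving $52 (the $21 wedge).
ΔPS is the trapezoid between Q = 339 and Q = 285 of height $12: ½ · (285 + 339) · 12 = $3744.

Producer surplus rises by $3744 million.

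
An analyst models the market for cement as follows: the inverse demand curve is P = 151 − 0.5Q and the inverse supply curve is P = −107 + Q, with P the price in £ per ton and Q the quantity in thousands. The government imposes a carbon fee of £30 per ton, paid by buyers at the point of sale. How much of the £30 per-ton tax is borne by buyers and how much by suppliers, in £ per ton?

Buyers bear £10 per ton; suppliers bear £20 per ton.

Inverting to Q(P) form: Qd = 302 − 2P; Qs = P + 107.
Before the tax: set 302 − 2P = P + 107 → P* = £65, Q* = 172.
With the tax collected from buyers, demand (in seller-price terms) shifts: Qd = 302 − 2(P + 30).
Solving gives Q = 152 with buyers paying £75 and suppliers receiving £45 (the £30 wedge).
Burden on buyers: £10; on suppliers: £20. (They sum to £30.)
The less price-elastic side of the market bears the larger share of a per-unit tax.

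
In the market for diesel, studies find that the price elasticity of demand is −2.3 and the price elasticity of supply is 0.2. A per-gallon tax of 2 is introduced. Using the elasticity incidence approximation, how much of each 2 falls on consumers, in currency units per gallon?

Consumers bear ≈ 0.16 per gallon.

Incidence ratio: consumers' share ≈ εs / (εs + |εd|) = 0.2 / (0.2 + 2.3) = 0.08.
So consumers bear ≈ 0.08 × 2 = 0.16; suppliers bear 1.84.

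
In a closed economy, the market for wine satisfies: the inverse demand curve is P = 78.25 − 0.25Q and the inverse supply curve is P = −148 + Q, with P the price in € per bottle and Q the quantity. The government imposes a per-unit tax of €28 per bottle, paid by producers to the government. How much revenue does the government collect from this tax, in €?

Tax revenue = €4440.8.

Inverting to Q(P) form: Qd = 313 − 4P; Qs = P + 148.
Without the tax, 313 − 4P = P + 148 gives 5P = 165, so P* = €33 and Q* = 181.
With the tax collected from producers, supply shifts: Qs = (P − 28) + 148.
New equilibrium: buyers pay €38.6, producers receive €10.6, Q = 158.6. (Wedge: Pb − Ps = 28.)
Revenue = t · Q = 28 · 158.6 = €4440.8.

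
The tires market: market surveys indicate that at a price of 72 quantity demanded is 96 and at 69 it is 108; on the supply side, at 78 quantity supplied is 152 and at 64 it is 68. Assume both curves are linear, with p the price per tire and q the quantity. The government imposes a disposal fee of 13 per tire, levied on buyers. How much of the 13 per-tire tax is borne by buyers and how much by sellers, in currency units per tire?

Buyers bear 7.8 per tire; sellers bear 5.2 per tire.

Demand slope: (108 − 96)/(69 − 72) = -4, so qd = 384 − 4p.
Supply slope: (68 − 152)/(64 − 78) = 6, so qs = 6p − 316.
Before the tax: set 384 − 4p = 6p − 316 → p* = 70, q* = 104.
With the tax collected from buyers, demand (in seller-price terms) shifts: qd = 384 − 4(p + 13).
Solving gives q = 72.8 with buyers paying 77.8 and sellers receiving 64.8 (the 13 wedge).
Burden on buyers: 7.8; on sellers: 5.2. (They sum to 13.)
The less price-elastic side of the market bears the larger share of a per-unit tax.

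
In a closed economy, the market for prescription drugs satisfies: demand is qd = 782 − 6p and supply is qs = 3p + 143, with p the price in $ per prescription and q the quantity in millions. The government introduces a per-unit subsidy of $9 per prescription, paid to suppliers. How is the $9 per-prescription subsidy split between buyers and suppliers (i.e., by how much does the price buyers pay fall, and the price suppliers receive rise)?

Buyers gain $3 per prescription; suppliers gain $6 per prescription.

Before the subsidy: set 782 − 6p = 3p + 143 → p* = $71, q* = 356.
With a per-unit subsidy paid to suppliers, each receives p + 9 per unit sold, so supply becomes qs = 3(p + 9) + 143.
Solving gives q = 374 with buyers paying $68 and suppliers receiving $77 (the $9 wedge).
Gain to buyers: $3; to suppliers: $6. (They sum to $9.)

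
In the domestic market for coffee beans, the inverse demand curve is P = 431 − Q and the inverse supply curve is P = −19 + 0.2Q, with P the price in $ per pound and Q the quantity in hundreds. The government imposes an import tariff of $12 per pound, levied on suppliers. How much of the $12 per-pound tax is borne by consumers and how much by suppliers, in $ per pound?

Inverting to Q(P) form: Qd = 431 − P; Qs = 5P + 95.
Before the tax: set 431 − P = 5P + 95 → P* = $56, Q* = 375.
With the tax collected from suppliers, supply shifts: Qs = 5(P − 12) + 95.
Solving gives Q = 365 with consumers paying $66 and suppliers receiving $54 (the $12 wedge).
Burden on consumers: $10; on suppliers: $2. (They sum to $12.)
The less price-elastic side of the market bears the larger share of a per-unit tax.

Consumers bear $10 per pound; suppliers bear $2 per pound.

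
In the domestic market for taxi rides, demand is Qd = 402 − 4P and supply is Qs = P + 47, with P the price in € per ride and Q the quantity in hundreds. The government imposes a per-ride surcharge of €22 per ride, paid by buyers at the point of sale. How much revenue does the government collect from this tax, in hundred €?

Tax revenue = €2208.8 hundred.

Without the tax, 402 − 4P = P + 47 gives 5P = 355, so P* = €71 and Q* = 118.
With the tax collected from buyers, demand (in seller-price terms) shifts: Qd = 402 − 4(P + 22).
New equilibrium: buyers pay €75.4, producers receive €53.4, Q = 100.4. (Wedge: Pb − Ps = 22.)
Revenue = t · Q = 22 · 100.4 = €2208.8.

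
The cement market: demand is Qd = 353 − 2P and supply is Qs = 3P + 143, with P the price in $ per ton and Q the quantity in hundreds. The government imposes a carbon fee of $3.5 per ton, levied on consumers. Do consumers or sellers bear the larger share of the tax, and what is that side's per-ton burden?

Consumers bear the larger share: $2.1 per ton.

Without the tax, 353 − 2P = 3P + 143 gives 5P = 210, so P* = $42 and Q* = 269.
With the tax collected from consumers, demand (in seller-price terms) shifts: Qd = 353 − 2(P + 3.5).
Solving gives Q = 264.8 with consumers paying $44.1 and sellers receiving $40.6 (the $3.5 wedge).
Per-ton burden: consumers $2.1, sellers $1.4.
Consumers take the larger share because demand is less price-elastic here (demand slope 2 vs supply slope 3).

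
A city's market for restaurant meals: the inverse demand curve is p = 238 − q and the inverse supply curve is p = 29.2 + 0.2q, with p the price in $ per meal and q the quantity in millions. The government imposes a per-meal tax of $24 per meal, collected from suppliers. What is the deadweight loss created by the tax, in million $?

Inverting to q(p) form: qd = 238 − p; qs = 5p − 146.
Before the tax: set 238 − p = 5p − 146 → p* = $64, q* = 174.
With the tax collected from suppliers, supply shifts: qs = 5(p − 24) − 146.
New equilibrium: consumers pay $84, suppliers receive $60, q = 154. (Wedge: pb − ps = 24.)
Quantity falls by |ΔQ| = |174 − 154| = 20.
DWL = ½ · t · |ΔQ| = ½ · 24 · 20 = $240.

Deadweight loss = $240 million.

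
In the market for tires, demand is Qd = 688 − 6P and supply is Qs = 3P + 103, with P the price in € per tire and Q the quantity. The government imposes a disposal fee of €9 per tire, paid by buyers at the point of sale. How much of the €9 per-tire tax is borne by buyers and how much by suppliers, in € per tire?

Before the tax: set 688 − 6P = 3P + 103 → P* = €65, Q* = 298.
With the tax collected from buyers, demand (in seller-price terms) shifts: Qd = 688 − 6(P + 9).
Solving gives Q = 280 with buyers paying €68 and suppliers receiving €59 (the €9 wedge).
Burden on buyers: €3; on suppliers: €6. (They sum to €9.)

Buyers bear €3 per tire; suppliers bear €6 per tire.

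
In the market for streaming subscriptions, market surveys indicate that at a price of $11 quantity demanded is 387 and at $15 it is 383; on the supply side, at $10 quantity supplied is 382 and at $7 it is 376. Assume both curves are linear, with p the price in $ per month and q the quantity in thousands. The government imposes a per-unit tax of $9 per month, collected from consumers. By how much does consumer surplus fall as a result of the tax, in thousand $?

Consumer surplus falls by $2298 thousand.

Demand slope: (383 − 387)/(15 − 11) = -1, so qd = 398 − p.
Supply slope: (376 − 382)/(7 − 10) = 2, so qs = 2p + 362.
Without the tax, 398 − p = 2p + 362 gives 3p = 36, so p* = $12 and q* = 386.
With the tax collected from consumers, demand (in seller-price terms) shifts: qd = 398 − (p + 9).
Solving gives q = 380 with consumers paying $18 and sellers receiving $9 (the $9 wedge).
ΔCS is the trapezoid between Q = 380 and Q = 386 of height $6: ½ · (386 + 380) · 6 = $2298.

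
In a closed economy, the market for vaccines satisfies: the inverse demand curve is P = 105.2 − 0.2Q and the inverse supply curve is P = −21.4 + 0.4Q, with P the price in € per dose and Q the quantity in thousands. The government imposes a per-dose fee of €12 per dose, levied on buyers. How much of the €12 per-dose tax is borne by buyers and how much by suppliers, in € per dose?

Buyers bear €4 per dose; suppliers bear €8 per dose.

Rewrite in direct form: Qd = 526 − 5P and Qs = 2.5P + 53.5.
Before the tax: set 526 − 5P = 2.5P + 53.5 → P* = €63, Q* = 211.
With the tax collected from buyers, demand (in seller-price terms) shifts: Qd = 526 − 5(P + 12).
Solving gives Q = 191 with buyers paying €67 and suppliers receiving €55 (the €12 wedge).
Burden on buyers: €4; on suppliers: €8. (They sum to €12.)
The less price-elastic side of the market bears the larger share of a per-unit tax.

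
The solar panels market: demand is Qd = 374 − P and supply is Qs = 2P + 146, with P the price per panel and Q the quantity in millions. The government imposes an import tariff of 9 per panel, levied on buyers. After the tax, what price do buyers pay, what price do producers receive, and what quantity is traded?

Without the tax, 374 − P = 2P + 146 gives 3P = 228, so P* = 76 and Q* = 298.
With the tax collected from buyers, demand (in seller-price terms) shifts: Qd = 374 − (P + 9).
Solving gives Q = 292 with buyers paying 82 and producers receiving 73 (the 9 wedge).

Buyers pay 82; producers receive 73; quantity = 292.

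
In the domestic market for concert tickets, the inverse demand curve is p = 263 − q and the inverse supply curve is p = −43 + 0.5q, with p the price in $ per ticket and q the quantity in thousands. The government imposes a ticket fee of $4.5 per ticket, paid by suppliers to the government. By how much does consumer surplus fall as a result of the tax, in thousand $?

Consumer surplus falls by $607.5 thousand.

Inverting to q(p) form: qd = 263 − p; qs = 2p + 86.
Before the tax: set 263 − p = 2p + 86 → p* = $59, q* = 204.
With the tax collected from suppliers, supply shifts: qs = 2(p − 4.5) + 86.
Solving gives q = 201 with consumers paying $62 and suppliers receiving $57.5 (the $4.5 wedge).
ΔCS is the trapezoid between Q = 201 and Q = 204 of height $3: ½ · (204 + 201) · 3 = $607.5.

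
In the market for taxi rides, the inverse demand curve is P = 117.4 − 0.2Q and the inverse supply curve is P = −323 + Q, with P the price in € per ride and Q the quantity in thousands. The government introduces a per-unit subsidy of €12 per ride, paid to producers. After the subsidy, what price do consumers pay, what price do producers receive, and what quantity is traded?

Consumers pay €42; producers receive €54; quantity = 377.

Rewrite in direct form: Qd = 587 − 5P and Qs = P + 323.
Without the subsidy, 587 − 5P = P + 323 gives 6P = 264, so P* = €44 and Q* = 367.
With a per-unit subsidy paid to producers, each receives P + 12 per unit sold, so supply becomes Qs = (P + 12) + 323.
New equilibrium: consumers pay €42, producers receive €54, Q = 377. (Wedge: Pb − Ps = −12.)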